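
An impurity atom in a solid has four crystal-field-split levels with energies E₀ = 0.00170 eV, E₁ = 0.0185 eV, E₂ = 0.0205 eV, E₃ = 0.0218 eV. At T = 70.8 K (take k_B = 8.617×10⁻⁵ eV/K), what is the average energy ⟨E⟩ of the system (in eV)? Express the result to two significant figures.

0.0040 eV

k_BT = 8.617×10⁻⁵ × 70.8 K = 0.006101 eV.
Eᵢ/kT = 0.2786, 3.032, 3.360, 3.573.
Z = Σ e^(−Eᵢ/kT) = e^(−0.2786) + e^(−3.032) + e^(−3.360) + e^(−3.573) = 0.7568 + 0.04822 + 0.03474 + 0.02807 = 0.8678.
⟨E⟩ = Σ Eᵢ e^(−Eᵢ/kT) / Z = (0.00170·0.7568 + 0.0185·0.04822 + 0.0205·0.03474 + 0.0218·0.02807) / 0.8678 = 0.0040 eV.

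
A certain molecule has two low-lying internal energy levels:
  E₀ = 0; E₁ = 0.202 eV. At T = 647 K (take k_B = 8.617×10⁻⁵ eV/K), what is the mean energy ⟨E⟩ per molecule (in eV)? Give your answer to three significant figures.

k_BT = 8.617×10⁻⁵ × 647 K = 0.055752 eV.
Eᵢ/kT = 0, 3.6232.
Z = Σ e^(−Eᵢ/kT) = e^(−0) + e^(−3.6232) = 1.0000 + 0.026697 = 1.0267.
⟨E⟩ = Σ Eᵢ e^(−Eᵢ/kT) / Z = (0·1.0000 + 0.202·0.026697) / 1.0267 = 0.00525 eV.

0.00525 eV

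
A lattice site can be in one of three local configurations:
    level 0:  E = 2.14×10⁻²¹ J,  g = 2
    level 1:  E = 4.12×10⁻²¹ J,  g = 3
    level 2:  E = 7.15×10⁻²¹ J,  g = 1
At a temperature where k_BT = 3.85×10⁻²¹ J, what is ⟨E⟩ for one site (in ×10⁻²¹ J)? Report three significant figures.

Eᵢ/kT = 0.55584, 1.0701, 1.8571.
Z = Σ gᵢe^(−Eᵢ/kT) = 2·e^(−0.55584) + 3·e^(−1.0701) + 1·e^(−1.8571) = 1.1472 + 1.0289 + 0.15612 = 2.3322.
⟨E⟩ = Σ Eᵢ gᵢe^(−Eᵢ/kT) / Z = (2.14·1.1472 + 4.12·1.0289 + 7.15·0.15612) / 2.3322 = 3.35 ×10⁻²¹ J.

3.35 ×10⁻²¹ J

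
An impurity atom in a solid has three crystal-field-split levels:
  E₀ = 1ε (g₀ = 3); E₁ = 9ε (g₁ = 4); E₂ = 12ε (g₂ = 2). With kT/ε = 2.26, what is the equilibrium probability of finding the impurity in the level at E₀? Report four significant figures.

0.9580

Eᵢ/kT = 0.442478, 3.98230, 5.30973.
Z = Σ gᵢe^(−Eᵢ/kT) = 3·e^(−0.442478) + 4·e^(−3.98230) + 2·e^(−5.30973) = 1.92733 + 0.0745708 + 0.00988652 = 2.01179.
P₀ = g₀ e^(−E₀/kT) / Z = 1.92733/2.01179 = 0.9580.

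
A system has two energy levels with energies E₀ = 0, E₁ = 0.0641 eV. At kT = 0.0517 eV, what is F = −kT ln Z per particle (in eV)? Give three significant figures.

-0.0131 eV

Eᵢ/kT = 0, 1.2398.
Z = Σ e^(−Eᵢ/kT) = e^(−0) + e^(−1.2398) = 1.0000 + 0.28944 = 1.2894.
F = −kT ln Z = −0.0517 × ln(1.2894) = −0.0517 × 0.25418 = -0.0131 eV.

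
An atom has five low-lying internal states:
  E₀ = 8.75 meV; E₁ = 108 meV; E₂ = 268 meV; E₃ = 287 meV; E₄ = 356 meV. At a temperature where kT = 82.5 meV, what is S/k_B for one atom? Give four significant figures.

Eᵢ/kT = 0.106061, 1.30909, 3.24848, 3.47879, 4.31515.
Z = Σ e^(−Eᵢ/kT) = e^(−0.106061) + e^(−1.30909) + e^(−3.24848) + e^(−3.47879) + e^(−4.31515) = 0.899370 + 0.270066 + 0.0388332 + 0.0308447 + 0.0133645 = 1.25248.
⟨E⟩ = Σ EᵢPᵢ = 48.7466 meV.
S/k_B = ln Z + ⟨E⟩/kT = ln(1.25248) + 48.7466/82.5 = 0.225126 + 0.590868 = 0.8160.

0.8160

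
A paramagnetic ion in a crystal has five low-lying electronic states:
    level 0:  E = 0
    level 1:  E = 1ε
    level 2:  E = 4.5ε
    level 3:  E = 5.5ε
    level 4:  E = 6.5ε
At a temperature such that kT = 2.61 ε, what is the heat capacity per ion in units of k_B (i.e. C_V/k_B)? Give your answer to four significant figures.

0.5662

Eᵢ/kT = 0, 0.383142, 1.72414, 2.10728, 2.49042.
Z = Σ e^(−Eᵢ/kT) = e^(−0) + e^(−0.383142) + e^(−1.72414) + e^(−2.10728) + e^(−2.49042) = 1.00000 + 0.681716 + 0.178326 + 0.121568 + 0.0828752 = 2.06449.
⟨E⟩ = 1.30371 ε, ⟨E²⟩ = 5.55669 ε².
C_V/k_B = (⟨E²⟩ − ⟨E⟩²)/(kT)² = (5.55669 − 1.69966)/6.81210 = 0.5662.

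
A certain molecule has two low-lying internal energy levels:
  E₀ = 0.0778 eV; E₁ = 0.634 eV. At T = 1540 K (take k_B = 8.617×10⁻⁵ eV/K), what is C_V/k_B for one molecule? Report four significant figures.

k_BT = 8.617×10⁻⁵ × 1540 K = 0.132702 eV.
Eᵢ/kT = 0.586276, 4.77762.
Z = Σ e^(−Eᵢ/kT) = e^(−0.586276) + e^(−4.77762) = 0.556395 + 0.00841601 = 0.564811.
⟨E⟩ = 0.0860877 eV, ⟨E²⟩ = 0.0119520 eV².
C_V/k_B = (⟨E²⟩ − ⟨E⟩²)/(kT)² = (0.0119520 − 0.00741109)/0.0176098 = 0.2579.

0.2579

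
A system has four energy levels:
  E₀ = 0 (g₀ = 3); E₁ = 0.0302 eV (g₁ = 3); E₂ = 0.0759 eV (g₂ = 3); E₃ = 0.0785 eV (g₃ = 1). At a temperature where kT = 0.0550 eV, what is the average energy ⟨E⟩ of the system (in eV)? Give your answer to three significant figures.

0.0224 eV

Eᵢ/kT = 0, 0.54909, 1.3800, 1.4273.
Z = Σ gᵢe^(−Eᵢ/kT) = 3·e^(−0) + 3·e^(−0.54909) + 3·e^(−1.3800) + 1·e^(−1.4273) = 3.0000 + 1.7324 + 0.75474 + 0.23996 = 5.7271.
⟨E⟩ = Σ Eᵢ gᵢe^(−Eᵢ/kT) / Z = (0·3.0000 + 0.0302·1.7324 + 0.0759·0.75474 + 0.0785·0.23996) / 5.7271 = 0.0224 eV.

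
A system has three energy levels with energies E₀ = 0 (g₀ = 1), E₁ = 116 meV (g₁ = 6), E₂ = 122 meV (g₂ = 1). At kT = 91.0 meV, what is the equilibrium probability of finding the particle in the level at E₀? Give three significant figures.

Eᵢ/kT = 0, 1.2747, 1.3407.
Z = Σ gᵢe^(−Eᵢ/kT) = 1·e^(−0) + 6·e^(−1.2747) + 1·e^(−1.3407) = 1.0000 + 1.6771 + 0.26166 = 2.9388.
P₀ = g₀ e^(−E₀/kT) / Z = 1.0000/2.9388 = 0.340.

0.340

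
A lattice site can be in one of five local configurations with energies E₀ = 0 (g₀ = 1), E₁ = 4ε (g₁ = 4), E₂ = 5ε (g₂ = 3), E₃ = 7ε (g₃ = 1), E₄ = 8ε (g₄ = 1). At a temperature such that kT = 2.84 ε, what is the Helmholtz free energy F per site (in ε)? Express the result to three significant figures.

Eᵢ/kT = 0, 1.4085, 1.7606, 2.4648, 2.8169.
Z = Σ gᵢe^(−Eᵢ/kT) = 1·e^(−0) + 4·e^(−1.4085) + 3·e^(−1.7606) + 1·e^(−2.4648) + 1·e^(−2.8169) = 1.0000 + 0.97804 + 0.51583 + 0.085026 + 0.059791 = 2.6387.
F = −kT ln Z = −2.84 × ln(2.6387) = −2.84 × 0.97029 = -2.76 ε.

-2.76 ε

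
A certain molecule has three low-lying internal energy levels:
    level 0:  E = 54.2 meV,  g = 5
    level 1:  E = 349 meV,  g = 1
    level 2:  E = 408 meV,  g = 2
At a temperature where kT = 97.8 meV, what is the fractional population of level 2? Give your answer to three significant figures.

0.0105

Eᵢ/kT = 0.55419, 3.5685, 4.1718.
Z = Σ gᵢe^(−Eᵢ/kT) = 5·e^(−0.55419) + 1·e^(−3.5685) + 2·e^(−4.1718) = 2.8727 + 0.028198 + 0.030849 = 2.9317.
P₂ = g₂ e^(−E₂/kT) / Z = 0.030849/2.9317 = 0.0105.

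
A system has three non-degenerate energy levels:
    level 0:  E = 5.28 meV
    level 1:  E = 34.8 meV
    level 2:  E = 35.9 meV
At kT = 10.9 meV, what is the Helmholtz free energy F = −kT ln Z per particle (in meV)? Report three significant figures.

3.98 meV

Eᵢ/kT = 0.48440, 3.1927, 3.2936.
Z = Σ e^(−Eᵢ/kT) = e^(−0.48440) + e^(−3.1927) + e^(−3.2936) = 0.61607 + 0.041061 + 0.037120 = 0.69425.
F = −kT ln Z = −10.9 × ln(0.69425) = −10.9 × -0.36492 = 3.98 meV.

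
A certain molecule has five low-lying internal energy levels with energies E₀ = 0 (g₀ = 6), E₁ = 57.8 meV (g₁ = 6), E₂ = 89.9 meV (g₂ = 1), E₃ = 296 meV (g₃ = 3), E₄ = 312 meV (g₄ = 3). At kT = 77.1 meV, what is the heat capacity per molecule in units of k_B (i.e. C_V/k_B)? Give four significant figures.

0.3118

Eᵢ/kT = 0, 0.749676, 1.16602, 3.83917, 4.04669.
Z = Σ gᵢe^(−Eᵢ/kT) = 6·e^(−0) + 6·e^(−0.749676) + 1·e^(−1.16602) + 3·e^(−3.83917) + 3·e^(−4.04669) = 6.00000 + 2.83512 + 0.311605 + 0.0645343 + 0.0524404 = 9.26370.
⟨E⟩ = 24.5417 meV, ⟨E²⟩ = 2455.72 meV².
C_V/k_B = (⟨E²⟩ − ⟨E⟩²)/(kT)² = (2455.72 − 602.295)/5944.41 = 0.3118.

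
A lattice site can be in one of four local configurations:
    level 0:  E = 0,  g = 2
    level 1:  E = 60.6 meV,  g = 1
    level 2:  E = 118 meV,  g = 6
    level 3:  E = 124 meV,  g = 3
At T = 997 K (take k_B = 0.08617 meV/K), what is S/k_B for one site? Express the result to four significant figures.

2.284

k_BT = 0.08617 × 997 K = 85.9115 meV.
Eᵢ/kT = 0, 0.705377, 1.37351, 1.44335.
Z = Σ gᵢe^(−Eᵢ/kT) = 2·e^(−0) + 1·e^(−0.705377) + 6·e^(−1.37351) + 3·e^(−1.44335) = 2.00000 + 0.493922 + 1.51930 + 0.708406 = 4.72163.
⟨E⟩ = Σ EᵢPᵢ = 62.9129 meV.
S/k_B = ln Z + ⟨E⟩/kT = ln(4.72163) + 62.9129/85.9115 = 1.55215 + 0.732299 = 2.284.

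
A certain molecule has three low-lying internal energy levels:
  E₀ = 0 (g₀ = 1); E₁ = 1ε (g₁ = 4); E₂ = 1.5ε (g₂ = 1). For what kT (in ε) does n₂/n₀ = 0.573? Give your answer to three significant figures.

2.69 ε

n₂/n₀ = (g₂/g₀) exp[−(E₂−E₀)/kT] = 0.573.
⇒ (E₂−E₀)/kT = ln((1/1)/0.573) = ln(1.7452) = 0.55687.
kT = 1.5ε / 0.55687 = 2.69 ε.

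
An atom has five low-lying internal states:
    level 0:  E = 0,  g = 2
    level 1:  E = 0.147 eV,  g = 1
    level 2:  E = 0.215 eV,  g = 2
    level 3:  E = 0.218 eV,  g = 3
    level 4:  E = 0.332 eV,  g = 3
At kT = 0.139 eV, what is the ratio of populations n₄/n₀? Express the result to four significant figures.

n₄/n₀ = (g₄/g₀) exp[−(E₄−E₀)/kT] = (3/2) × exp(−(0.332 eV)/(0.139 eV)) = (3/2) × exp(-2.38849) = 0.1377.

0.1377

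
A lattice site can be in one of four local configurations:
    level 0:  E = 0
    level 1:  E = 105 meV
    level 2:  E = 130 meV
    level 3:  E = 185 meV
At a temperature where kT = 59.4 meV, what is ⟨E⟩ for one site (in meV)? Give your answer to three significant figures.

Eᵢ/kT = 0, 1.7677, 2.1886, 3.1145.
Z = Σ e^(−Eᵢ/kT) = e^(−0) + e^(−1.7677) + e^(−2.1886) + e^(−3.1145) = 1.0000 + 0.17073 + 0.11207 + 0.044401 = 1.3272.
⟨E⟩ = Σ Eᵢ e^(−Eᵢ/kT) / Z = (0·1.0000 + 105·0.17073 + 130·0.11207 + 185·0.044401) / 1.3272 = 30.7 meV.

30.7 meV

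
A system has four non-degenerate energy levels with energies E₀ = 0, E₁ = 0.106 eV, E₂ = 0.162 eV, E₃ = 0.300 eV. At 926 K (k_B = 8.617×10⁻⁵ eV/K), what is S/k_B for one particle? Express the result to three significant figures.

0.848

k_BT = 8.617×10⁻⁵ × 926 K = 0.079793 eV.
Eᵢ/kT = 0, 1.3284, 2.0303, 3.7597.
Z = Σ e^(−Eᵢ/kT) = e^(−0) + e^(−1.3284) + e^(−2.0303) + e^(−3.7597) = 1.0000 + 0.26490 + 0.13130 + 0.023291 = 1.4195.
⟨E⟩ = Σ EᵢPᵢ = 0.039688 eV.
S/k_B = ln Z + ⟨E⟩/kT = ln(1.4195) + 0.039688/0.079793 = 0.35030 + 0.49739 = 0.848.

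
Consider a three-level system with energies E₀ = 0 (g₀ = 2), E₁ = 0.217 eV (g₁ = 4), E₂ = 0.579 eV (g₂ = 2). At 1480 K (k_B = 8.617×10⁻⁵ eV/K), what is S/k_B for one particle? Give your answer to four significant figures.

1.498

k_BT = 8.617×10⁻⁵ × 1480 K = 0.127532 eV.
Eᵢ/kT = 0, 1.70153, 4.54004.
Z = Σ gᵢe^(−Eᵢ/kT) = 2·e^(−0) + 4·e^(−1.70153) + 2·e^(−4.54004) = 2.00000 + 0.729617 + 0.0213460 = 2.75096.
⟨E⟩ = Σ EᵢPᵢ = 0.0620461 eV.
S/k_B = ln Z + ⟨E⟩/kT = ln(2.75096) + 0.0620461/0.127532 = 1.01195 + 0.486514 = 1.498.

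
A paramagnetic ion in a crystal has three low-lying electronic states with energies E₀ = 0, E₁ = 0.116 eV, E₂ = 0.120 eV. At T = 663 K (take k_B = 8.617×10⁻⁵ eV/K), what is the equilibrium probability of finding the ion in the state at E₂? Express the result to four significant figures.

k_BT = 8.617×10⁻⁵ × 663 K = 0.0571307 eV.
Eᵢ/kT = 0, 2.03043, 2.10045.
Z = Σ e^(−Eᵢ/kT) = e^(−0) + e^(−2.03043) + e^(−2.10045) = 1.00000 + 0.131279 + 0.122401 = 1.25368.
P₂ = e^(−E₂/kT) / Z = 0.122401/1.25368 = 0.09763.

0.09763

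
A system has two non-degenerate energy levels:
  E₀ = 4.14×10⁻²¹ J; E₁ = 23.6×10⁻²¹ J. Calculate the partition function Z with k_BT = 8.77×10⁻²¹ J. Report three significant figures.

Z = 0.692

Eᵢ/kT = 0.47206, 2.6910.
Z = Σ e^(−Eᵢ/kT) = e^(−0.47206) + e^(−2.6910) = 0.62372 + 0.067813 = 0.69153.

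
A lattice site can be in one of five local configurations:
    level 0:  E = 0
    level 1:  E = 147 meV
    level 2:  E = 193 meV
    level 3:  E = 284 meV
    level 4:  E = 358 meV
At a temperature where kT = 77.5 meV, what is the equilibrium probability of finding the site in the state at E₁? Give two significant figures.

Eᵢ/kT = 0, 1.897, 2.490, 3.665, 4.619.
Z = Σ e^(−Eᵢ/kT) = e^(−0) + e^(−1.897) + e^(−2.490) + e^(−3.665) + e^(−4.619) = 1.000 + 0.1500 + 0.08291 + 0.02560 + 0.009863 = 1.268.
P₁ = e^(−E₁/kT) / Z = 0.1500/1.268 = 0.12.

0.12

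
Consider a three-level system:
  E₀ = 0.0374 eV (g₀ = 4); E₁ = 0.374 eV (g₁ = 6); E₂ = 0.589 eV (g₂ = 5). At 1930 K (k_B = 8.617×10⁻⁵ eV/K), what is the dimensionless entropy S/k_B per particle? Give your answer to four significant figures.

k_BT = 8.617×10⁻⁵ × 1930 K = 0.166308 eV.
Eᵢ/kT = 0.224884, 2.24884, 3.54162.
Z = Σ gᵢe^(−Eᵢ/kT) = 4·e^(−0.224884) + 6·e^(−2.24884) + 5·e^(−3.54162) = 3.19444 + 0.633129 + 0.144832 = 3.97240.
⟨E⟩ = Σ EᵢPᵢ = 0.111159 eV.
S/k_B = ln Z + ⟨E⟩/kT = ln(3.97240) + 0.111159/0.166308 = 1.37937 + 0.668392 = 2.048.

2.048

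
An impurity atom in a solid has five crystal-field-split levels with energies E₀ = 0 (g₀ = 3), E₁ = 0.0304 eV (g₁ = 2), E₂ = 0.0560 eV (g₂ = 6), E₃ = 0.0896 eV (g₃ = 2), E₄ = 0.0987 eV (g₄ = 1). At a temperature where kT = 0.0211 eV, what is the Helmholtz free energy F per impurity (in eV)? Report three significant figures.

-0.0289 eV

Eᵢ/kT = 0, 1.4408, 2.6540, 4.2464, 4.6777.
Z = Σ gᵢe^(−Eᵢ/kT) = 3·e^(−0) + 2·e^(−1.4408) + 6·e^(−2.6540) + 2·e^(−4.2464) + 1·e^(−4.6777) = 3.0000 + 0.47348 + 0.42222 + 0.028631 + 0.0093004 = 3.9336.
F = −kT ln Z = −0.0211 × ln(3.9336) = −0.0211 × 1.3696 = -0.0289 eV.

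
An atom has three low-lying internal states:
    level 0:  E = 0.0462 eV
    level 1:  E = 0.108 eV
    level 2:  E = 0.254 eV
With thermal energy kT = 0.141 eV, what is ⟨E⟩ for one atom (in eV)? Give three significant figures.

0.0929 eV

Eᵢ/kT = 0.32766, 0.76596, 1.8014.
Z = Σ e^(−Eᵢ/kT) = e^(−0.32766) + e^(−0.76596) + e^(−1.8014) = 0.72061 + 0.46489 + 0.16507 = 1.3506.
⟨E⟩ = Σ Eᵢ e^(−Eᵢ/kT) / Z = (0.0462·0.72061 + 0.108·0.46489 + 0.254·0.16507) / 1.3506 = 0.0929 eV.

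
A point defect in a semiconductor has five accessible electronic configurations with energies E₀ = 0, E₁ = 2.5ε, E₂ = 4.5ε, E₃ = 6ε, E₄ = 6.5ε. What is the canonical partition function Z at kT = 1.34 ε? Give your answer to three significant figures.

Z = 1.21

Eᵢ/kT = 0, 1.8657, 3.3582, 4.4776, 4.8507.
Z = Σ e^(−Eᵢ/kT) = e^(−0) + e^(−1.8657) + e^(−3.3582) + e^(−4.4776) + e^(−4.8507) = 1.0000 + 0.15479 + 0.034798 + 0.011361 + 0.0078229 = 1.2088.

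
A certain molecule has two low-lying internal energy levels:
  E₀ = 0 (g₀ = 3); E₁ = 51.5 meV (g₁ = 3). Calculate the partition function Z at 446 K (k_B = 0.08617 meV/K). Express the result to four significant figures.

Z = 3.786

k_BT = 0.08617 × 446 K = 38.4318 meV.
Eᵢ/kT = 0, 1.34004.
Z = Σ gᵢe^(−Eᵢ/kT) = 3·e^(−0) + 3·e^(−1.34004) = 3.00000 + 0.785506 = 3.78551.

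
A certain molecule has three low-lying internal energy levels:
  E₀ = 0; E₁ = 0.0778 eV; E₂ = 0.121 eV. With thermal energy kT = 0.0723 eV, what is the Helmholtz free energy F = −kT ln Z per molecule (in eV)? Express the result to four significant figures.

-0.03068 eV

Eᵢ/kT = 0, 1.07607, 1.67358.
Z = Σ e^(−Eᵢ/kT) = e^(−0) + e^(−1.07607) + e^(−1.67358) = 1.00000 + 0.340933 + 0.187574 = 1.52851.
F = −kT ln Z = −0.0723 × ln(1.52851) = −0.0723 × 0.424293 = -0.03068 eV.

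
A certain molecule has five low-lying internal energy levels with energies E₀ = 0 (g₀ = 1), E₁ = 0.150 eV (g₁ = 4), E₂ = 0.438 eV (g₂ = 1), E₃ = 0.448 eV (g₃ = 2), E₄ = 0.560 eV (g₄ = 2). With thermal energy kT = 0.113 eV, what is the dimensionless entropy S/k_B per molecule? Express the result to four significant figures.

Eᵢ/kT = 0, 1.32743, 3.87611, 3.96460, 4.95575.
Z = Σ gᵢe^(−Eᵢ/kT) = 1·e^(−0) + 4·e^(−1.32743) + 1·e^(−3.87611) + 2·e^(−3.96460) + 2·e^(−4.95575) = 1.00000 + 1.06063 + 0.0207313 + 0.0379513 + 0.0140856 = 2.13340.
⟨E⟩ = Σ EᵢPᵢ = 0.0904964 eV.
S/k_B = ln Z + ⟨E⟩/kT = ln(2.13340) + 0.0904964/0.113 = 0.757717 + 0.800853 = 1.559.

1.559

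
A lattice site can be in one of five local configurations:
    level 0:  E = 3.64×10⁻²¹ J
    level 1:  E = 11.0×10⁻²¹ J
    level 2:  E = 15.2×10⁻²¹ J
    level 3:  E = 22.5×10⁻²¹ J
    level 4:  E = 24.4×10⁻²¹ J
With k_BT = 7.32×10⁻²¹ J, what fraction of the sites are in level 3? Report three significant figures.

Eᵢ/kT = 0.49727, 1.5027, 2.0765, 3.0738, 3.3333.
Z = Σ e^(−Eᵢ/kT) = e^(−0.49727) + e^(−1.5027) + e^(−2.0765) + e^(−3.0738) + e^(−3.3333) = 0.60819 + 0.22253 + 0.12537 + 0.046245 + 0.035675 = 1.0380.
P₃ = e^(−E₃/kT) / Z = 0.046245/1.0380 = 0.0446.

0.0446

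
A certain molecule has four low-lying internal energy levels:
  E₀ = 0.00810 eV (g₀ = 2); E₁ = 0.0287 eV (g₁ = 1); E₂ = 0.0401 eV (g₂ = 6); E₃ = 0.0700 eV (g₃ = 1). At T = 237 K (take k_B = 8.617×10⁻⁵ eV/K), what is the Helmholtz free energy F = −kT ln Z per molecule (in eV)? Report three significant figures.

-0.0184 eV

k_BT = 8.617×10⁻⁵ × 237 K = 0.020422 eV.
Eᵢ/kT = 0.39663, 1.4053, 1.9636, 3.4277.
Z = Σ gᵢe^(−Eᵢ/kT) = 2·e^(−0.39663) + 1·e^(−1.4053) + 6·e^(−1.9636) + 1·e^(−3.4277) = 1.3452 + 0.24529 + 0.84211 + 0.032462 = 2.4651.
F = −kT ln Z = −0.020422 × ln(2.4651) = −0.020422 × 0.90223 = -0.0184 eV.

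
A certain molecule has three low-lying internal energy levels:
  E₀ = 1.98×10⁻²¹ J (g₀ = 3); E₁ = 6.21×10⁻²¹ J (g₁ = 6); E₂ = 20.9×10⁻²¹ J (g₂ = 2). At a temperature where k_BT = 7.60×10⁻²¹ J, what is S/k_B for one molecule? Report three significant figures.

2.24

Eᵢ/kT = 0.26053, 0.81711, 2.7500.
Z = Σ gᵢe^(−Eᵢ/kT) = 3·e^(−0.26053) + 6·e^(−0.81711) + 2·e^(−2.7500) = 2.3119 + 2.6502 + 0.12786 = 5.0900.
⟨E⟩ = Σ EᵢPᵢ = 4.6577 ×10⁻²¹ J.
S/k_B = ln Z + ⟨E⟩/kT = ln(5.0900) + 4.6577/7.60 = 1.6273 + 0.61286 = 2.24.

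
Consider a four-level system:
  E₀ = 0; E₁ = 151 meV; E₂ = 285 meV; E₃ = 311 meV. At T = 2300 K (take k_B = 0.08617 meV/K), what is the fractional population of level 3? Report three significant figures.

k_BT = 0.08617 × 2300 K = 198.19 meV.
Eᵢ/kT = 0, 0.76190, 1.4380, 1.5692.
Z = Σ e^(−Eᵢ/kT) = e^(−0) + e^(−0.76190) + e^(−1.4380) + e^(−1.5692) = 1.0000 + 0.46678 + 0.23740 + 0.20821 = 1.9124.
P₃ = e^(−E₃/kT) / Z = 0.20821/1.9124 = 0.109.

0.109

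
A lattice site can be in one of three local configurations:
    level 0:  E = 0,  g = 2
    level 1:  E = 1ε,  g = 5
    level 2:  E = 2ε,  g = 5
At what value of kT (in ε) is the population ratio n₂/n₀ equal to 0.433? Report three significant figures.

n₂/n₀ = (g₂/g₀) exp[−(E₂−E₀)/kT] = 0.433.
⇒ (E₂−E₀)/kT = ln((5/2)/0.433) = ln(5.7737) = 1.7533.
kT = 2ε / 1.7533 = 1.14 ε.

1.14 ε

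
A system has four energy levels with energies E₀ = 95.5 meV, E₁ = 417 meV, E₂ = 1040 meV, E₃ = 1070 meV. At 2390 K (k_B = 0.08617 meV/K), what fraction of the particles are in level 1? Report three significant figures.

0.171

k_BT = 0.08617 × 2390 K = 205.95 meV.
Eᵢ/kT = 0.46370, 2.0248, 5.0498, 5.1954.
Z = Σ e^(−Eᵢ/kT) = e^(−0.46370) + e^(−2.0248) + e^(−5.0498) + e^(−5.1954) = 0.62895 + 0.13202 + 0.0064106 + 0.0055420 = 0.77292.
P₁ = e^(−E₁/kT) / Z = 0.13202/0.77292 = 0.171.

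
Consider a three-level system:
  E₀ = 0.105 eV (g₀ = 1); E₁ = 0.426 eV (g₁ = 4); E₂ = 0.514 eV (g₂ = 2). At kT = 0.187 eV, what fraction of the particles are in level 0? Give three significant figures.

Eᵢ/kT = 0.56150, 2.2781, 2.7487.
Z = Σ gᵢe^(−Eᵢ/kT) = 1·e^(−0.56150) + 4·e^(−2.2781) + 2·e^(−2.7487) = 0.57035 + 0.40991 + 0.12802 = 1.1083.
P₀ = g₀ e^(−E₀/kT) / Z = 0.57035/1.1083 = 0.515.

0.515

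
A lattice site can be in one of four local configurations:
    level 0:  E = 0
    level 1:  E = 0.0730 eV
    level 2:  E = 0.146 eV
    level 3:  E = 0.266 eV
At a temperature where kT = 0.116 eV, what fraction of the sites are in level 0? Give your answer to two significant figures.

0.52

Eᵢ/kT = 0, 0.6293, 1.259, 2.293.
Z = Σ e^(−Eᵢ/kT) = e^(−0) + e^(−0.6293) + e^(−1.259) + e^(−2.293) = 1.000 + 0.5330 + 0.2839 + 0.1010 = 1.918.
P₀ = e^(−E₀/kT) / Z = 1.000/1.918 = 0.52.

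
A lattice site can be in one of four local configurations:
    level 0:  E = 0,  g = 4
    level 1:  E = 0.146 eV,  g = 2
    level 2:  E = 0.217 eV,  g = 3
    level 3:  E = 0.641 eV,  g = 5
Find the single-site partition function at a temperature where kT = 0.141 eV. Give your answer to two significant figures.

Z = 5.4

Eᵢ/kT = 0, 1.035, 1.539, 4.546.
Z = Σ gᵢe^(−Eᵢ/kT) = 4·e^(−0) + 2·e^(−1.035) + 3·e^(−1.539) + 5·e^(−4.546) = 4.000 + 0.7105 + 0.6438 + 0.05305 = 5.407.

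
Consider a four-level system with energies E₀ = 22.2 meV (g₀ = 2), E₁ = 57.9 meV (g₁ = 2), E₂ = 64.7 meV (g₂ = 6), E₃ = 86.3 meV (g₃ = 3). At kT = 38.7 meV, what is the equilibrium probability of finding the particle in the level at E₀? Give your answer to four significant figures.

0.3725

Eᵢ/kT = 0.573643, 1.49612, 1.67183, 2.22997.
Z = Σ gᵢe^(−Eᵢ/kT) = 2·e^(−0.573643) + 2·e^(−1.49612) + 6·e^(−1.67183) + 3·e^(−2.22997) = 1.12694 + 0.447995 + 1.12742 + 0.322595 = 3.02495.
P₀ = g₀ e^(−E₀/kT) / Z = 1.12694/3.02495 = 0.3725.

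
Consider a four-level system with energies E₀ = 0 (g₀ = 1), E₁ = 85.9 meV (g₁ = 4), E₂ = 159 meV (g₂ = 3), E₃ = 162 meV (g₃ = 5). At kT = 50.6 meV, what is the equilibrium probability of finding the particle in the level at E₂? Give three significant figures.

Eᵢ/kT = 0, 1.6976, 3.1423, 3.2016.
Z = Σ gᵢe^(−Eᵢ/kT) = 1·e^(−0) + 4·e^(−1.6976) + 3·e^(−3.1423) + 5·e^(−3.2016) = 1.0000 + 0.73249 + 0.12955 + 0.20349 = 2.0655.
P₂ = g₂ e^(−E₂/kT) / Z = 0.12955/2.0655 = 0.0627.

0.0627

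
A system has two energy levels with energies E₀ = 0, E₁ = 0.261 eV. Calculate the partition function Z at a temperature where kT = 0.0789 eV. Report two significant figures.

Eᵢ/kT = 0, 3.308.
Z = Σ e^(−Eᵢ/kT) = e^(−0) + e^(−3.308) = 1.000 + 0.03659 = 1.037.

Z = 1.0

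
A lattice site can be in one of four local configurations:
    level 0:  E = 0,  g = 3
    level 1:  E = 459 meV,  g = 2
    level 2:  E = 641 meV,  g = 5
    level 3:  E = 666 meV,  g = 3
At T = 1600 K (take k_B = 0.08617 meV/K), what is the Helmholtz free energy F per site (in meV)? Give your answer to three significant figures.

k_BT = 0.08617 × 1600 K = 137.87 meV.
Eᵢ/kT = 0, 3.3292, 4.6493, 4.8306.
Z = Σ gᵢe^(−Eᵢ/kT) = 3·e^(−0) + 2·e^(−3.3292) + 5·e^(−4.6493) + 3·e^(−4.8306) = 3.0000 + 0.071644 + 0.047841 + 0.023945 = 3.1434.
F = −kT ln Z = −137.87 × ln(3.1434) = −137.87 × 1.1453 = -158 meV.

-158 meV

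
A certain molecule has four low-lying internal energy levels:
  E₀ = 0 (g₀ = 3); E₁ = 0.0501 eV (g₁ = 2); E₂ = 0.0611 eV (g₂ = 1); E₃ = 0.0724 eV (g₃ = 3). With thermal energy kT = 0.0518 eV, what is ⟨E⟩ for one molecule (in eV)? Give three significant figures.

0.0230 eV

Eᵢ/kT = 0, 0.96718, 1.1795, 1.3977.
Z = Σ gᵢe^(−Eᵢ/kT) = 3·e^(−0) + 2·e^(−0.96718) + 1·e^(−1.1795) + 3·e^(−1.3977) = 3.0000 + 0.76031 + 0.30743 + 0.74149 = 4.8092.
⟨E⟩ = Σ Eᵢ gᵢe^(−Eᵢ/kT) / Z = (0·3.0000 + 0.0501·0.76031 + 0.0611·0.30743 + 0.0724·0.74149) / 4.8092 = 0.0230 eV.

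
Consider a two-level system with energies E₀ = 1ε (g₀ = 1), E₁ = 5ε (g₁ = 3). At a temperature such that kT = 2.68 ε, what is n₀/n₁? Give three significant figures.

1.48

n₀/n₁ = (g₀/g₁) exp[−(E₀−E₁)/kT] = (1/3) × exp(−(-4ε)/(2.68ε)) = (1/3) × exp(1.4925) = 1.48.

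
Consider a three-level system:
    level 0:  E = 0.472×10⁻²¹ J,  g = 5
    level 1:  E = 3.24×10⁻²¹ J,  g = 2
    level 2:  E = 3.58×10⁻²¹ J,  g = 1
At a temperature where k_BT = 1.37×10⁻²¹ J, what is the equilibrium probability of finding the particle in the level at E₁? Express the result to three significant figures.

Eᵢ/kT = 0.34453, 2.3650, 2.6131.
Z = Σ gᵢe^(−Eᵢ/kT) = 5·e^(−0.34453) + 2·e^(−2.3650) + 1·e^(−2.6131) = 3.5428 + 0.18790 + 0.073307 = 3.8040.
P₁ = g₁ e^(−E₁/kT) / Z = 0.18790/3.8040 = 0.0494.

0.0494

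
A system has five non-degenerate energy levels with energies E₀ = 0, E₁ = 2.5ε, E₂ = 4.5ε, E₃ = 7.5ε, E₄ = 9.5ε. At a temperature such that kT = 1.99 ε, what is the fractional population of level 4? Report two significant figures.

Eᵢ/kT = 0, 1.256, 2.261, 3.769, 4.774.
Z = Σ e^(−Eᵢ/kT) = e^(−0) + e^(−1.256) + e^(−2.261) + e^(−3.769) + e^(−4.774) = 1.000 + 0.2848 + 0.1042 + 0.02308 + 0.008447 = 1.421.
P₄ = e^(−E₄/kT) / Z = 0.008447/1.421 = 0.0059.

0.0059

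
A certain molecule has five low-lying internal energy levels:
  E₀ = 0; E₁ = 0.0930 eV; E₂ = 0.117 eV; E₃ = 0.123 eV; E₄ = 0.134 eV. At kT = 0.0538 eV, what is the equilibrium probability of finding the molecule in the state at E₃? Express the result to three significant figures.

0.0689

Eᵢ/kT = 0, 1.7286, 2.1747, 2.2862, 2.4907.
Z = Σ e^(−Eᵢ/kT) = e^(−0) + e^(−1.7286) + e^(−2.1747) + e^(−2.2862) + e^(−2.4907) = 1.0000 + 0.17753 + 0.11364 + 0.10165 + 0.082852 = 1.4757.
P₃ = e^(−E₃/kT) / Z = 0.10165/1.4757 = 0.0689.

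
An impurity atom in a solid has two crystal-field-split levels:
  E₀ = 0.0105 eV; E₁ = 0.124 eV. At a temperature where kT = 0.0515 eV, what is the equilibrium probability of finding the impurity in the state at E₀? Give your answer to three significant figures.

Eᵢ/kT = 0.20388, 2.4078.
Z = Σ e^(−Eᵢ/kT) = e^(−0.20388) + e^(−2.4078) = 0.81556 + 0.090013 = 0.90557.
P₀ = e^(−E₀/kT) / Z = 0.81556/0.90557 = 0.901.

0.901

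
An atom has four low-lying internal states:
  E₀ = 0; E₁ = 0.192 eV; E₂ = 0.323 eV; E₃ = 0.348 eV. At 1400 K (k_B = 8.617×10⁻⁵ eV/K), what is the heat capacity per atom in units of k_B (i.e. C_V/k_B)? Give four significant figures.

0.8554

k_BT = 8.617×10⁻⁵ × 1400 K = 0.120638 eV.
Eᵢ/kT = 0, 1.59154, 2.67743, 2.88466.
Z = Σ e^(−Eᵢ/kT) = e^(−0) + e^(−1.59154) + e^(−2.67743) + e^(−2.88466) = 1.00000 + 0.203612 + 0.0687396 + 0.0558738 = 1.32823.
⟨E⟩ = 0.0607880 eV, ⟨E²⟩ = 0.0161448 eV².
C_V/k_B = (⟨E²⟩ − ⟨E⟩²)/(kT)² = (0.0161448 − 0.00369518)/0.0145535 = 0.8554.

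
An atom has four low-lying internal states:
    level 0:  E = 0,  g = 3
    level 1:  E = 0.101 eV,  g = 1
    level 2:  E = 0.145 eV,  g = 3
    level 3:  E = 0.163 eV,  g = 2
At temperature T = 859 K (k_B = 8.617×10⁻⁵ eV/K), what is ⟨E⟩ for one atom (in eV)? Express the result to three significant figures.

k_BT = 8.617×10⁻⁵ × 859 K = 0.074020 eV.
Eᵢ/kT = 0, 1.3645, 1.9589, 2.2021.
Z = Σ gᵢe^(−Eᵢ/kT) = 3·e^(−0) + 1·e^(−1.3645) + 3·e^(−1.9589) + 2·e^(−2.2021) = 3.0000 + 0.25551 + 0.42304 + 0.22114 = 3.8997.
⟨E⟩ = Σ Eᵢ gᵢe^(−Eᵢ/kT) / Z = (0·3.0000 + 0.101·0.25551 + 0.145·0.42304 + 0.163·0.22114) / 3.8997 = 0.0316 eV.

0.0316 eV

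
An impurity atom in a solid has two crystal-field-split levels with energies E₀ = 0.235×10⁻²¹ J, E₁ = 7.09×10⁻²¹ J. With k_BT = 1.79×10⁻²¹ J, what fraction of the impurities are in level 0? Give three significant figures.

0.979

Eᵢ/kT = 0.13128, 3.9609.
Z = Σ e^(−Eᵢ/kT) = e^(−0.13128) + e^(−3.9609) = 0.87697 + 0.019046 = 0.89602.
P₀ = e^(−E₀/kT) / Z = 0.87697/0.89602 = 0.979.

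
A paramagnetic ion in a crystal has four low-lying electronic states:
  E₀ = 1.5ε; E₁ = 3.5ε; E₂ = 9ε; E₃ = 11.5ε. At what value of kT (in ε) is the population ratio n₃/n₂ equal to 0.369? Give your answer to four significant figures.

n₃/n₂ = exp[−(E₃−E₂)/kT] = 0.369.
⇒ (E₃−E₂)/kT = ln(1/0.369) = ln(2.71003) = 0.996960.
kT = 2.5ε / 0.996960 = 2.508 ε.

2.508 ε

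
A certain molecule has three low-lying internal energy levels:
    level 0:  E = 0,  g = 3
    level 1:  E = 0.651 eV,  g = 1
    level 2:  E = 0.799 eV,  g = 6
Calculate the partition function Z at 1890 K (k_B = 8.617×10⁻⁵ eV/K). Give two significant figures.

k_BT = 8.617×10⁻⁵ × 1890 K = 0.1629 eV.
Eᵢ/kT = 0, 3.996, 4.905.
Z = Σ gᵢe^(−Eᵢ/kT) = 3·e^(−0) + 1·e^(−3.996) + 6·e^(−4.905) = 3.000 + 0.01839 + 0.04446 = 3.063.

Z = 3.1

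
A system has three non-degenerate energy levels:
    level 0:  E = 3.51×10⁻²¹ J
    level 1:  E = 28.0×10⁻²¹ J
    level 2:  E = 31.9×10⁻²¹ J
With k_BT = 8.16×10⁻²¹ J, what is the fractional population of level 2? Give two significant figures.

0.029

Eᵢ/kT = 0.4301, 3.431, 3.909.
Z = Σ e^(−Eᵢ/kT) = e^(−0.4301) + e^(−3.431) + e^(−3.909) = 0.6504 + 0.03235 + 0.02006 = 0.7028.
P₂ = e^(−E₂/kT) / Z = 0.02006/0.7028 = 0.029.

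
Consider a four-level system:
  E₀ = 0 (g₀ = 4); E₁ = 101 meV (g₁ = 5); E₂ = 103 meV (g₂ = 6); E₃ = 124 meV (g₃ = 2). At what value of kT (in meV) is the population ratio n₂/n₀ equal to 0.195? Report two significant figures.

n₂/n₀ = (g₂/g₀) exp[−(E₂−E₀)/kT] = 0.195.
⇒ (E₂−E₀)/kT = ln((6/4)/0.195) = ln(7.692) = 2.040.
kT = 103 meV / 2.040 = 50 meV.

50 meV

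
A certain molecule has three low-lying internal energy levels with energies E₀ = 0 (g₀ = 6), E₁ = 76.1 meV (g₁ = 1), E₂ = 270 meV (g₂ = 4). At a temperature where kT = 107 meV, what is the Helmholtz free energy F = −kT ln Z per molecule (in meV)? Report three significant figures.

-205 meV

Eᵢ/kT = 0, 0.71121, 2.5234.
Z = Σ gᵢe^(−Eᵢ/kT) = 6·e^(−0) + 1·e^(−0.71121) + 4·e^(−2.5234) = 6.0000 + 0.49105 + 0.32075 = 6.8118.
F = −kT ln Z = −107 × ln(6.8118) = −107 × 1.9187 = -205 meV.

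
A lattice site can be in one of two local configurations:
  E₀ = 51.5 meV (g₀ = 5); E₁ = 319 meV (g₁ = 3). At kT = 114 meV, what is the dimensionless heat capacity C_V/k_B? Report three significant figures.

0.283

Eᵢ/kT = 0.45175, 2.7982.
Z = Σ gᵢe^(−Eᵢ/kT) = 5·e^(−0.45175) + 3·e^(−2.7982) = 3.1826 + 0.18276 = 3.3654.
⟨E⟩ = 66.026 meV, ⟨E²⟩ = 8034.4 meV².
C_V/k_B = (⟨E²⟩ − ⟨E⟩²)/(kT)² = (8034.4 − 4359.4)/12996 = 0.283.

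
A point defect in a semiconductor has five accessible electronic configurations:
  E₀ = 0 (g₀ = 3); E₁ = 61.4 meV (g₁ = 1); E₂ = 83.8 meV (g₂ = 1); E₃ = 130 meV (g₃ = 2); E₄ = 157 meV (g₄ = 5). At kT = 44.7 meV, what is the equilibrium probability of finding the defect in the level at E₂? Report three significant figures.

0.0419

Eᵢ/kT = 0, 1.3736, 1.8747, 2.9083, 3.5123.
Z = Σ gᵢe^(−Eᵢ/kT) = 3·e^(−0) + 1·e^(−1.3736) + 1·e^(−1.8747) + 2·e^(−2.9083) + 5·e^(−3.5123) = 3.0000 + 0.25319 + 0.15340 + 0.10914 + 0.14914 = 3.6649.
P₂ = g₂ e^(−E₂/kT) / Z = 0.15340/3.6649 = 0.0419.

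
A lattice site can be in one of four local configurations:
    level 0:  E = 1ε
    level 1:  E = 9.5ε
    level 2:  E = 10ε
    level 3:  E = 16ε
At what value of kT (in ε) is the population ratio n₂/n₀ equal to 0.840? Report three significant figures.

n₂/n₀ = exp[−(E₂−E₀)/kT] = 0.840.
⇒ (E₂−E₀)/kT = ln(1/0.840) = ln(1.1905) = 0.17437.
kT = 9ε / 0.17437 = 51.6 ε.

51.6 ε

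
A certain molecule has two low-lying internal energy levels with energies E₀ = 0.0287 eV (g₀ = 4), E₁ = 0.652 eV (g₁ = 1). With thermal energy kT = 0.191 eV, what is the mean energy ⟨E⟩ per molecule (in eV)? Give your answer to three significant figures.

0.0346 eV

Eᵢ/kT = 0.15026, 3.4136.
Z = Σ gᵢe^(−Eᵢ/kT) = 4·e^(−0.15026) + 1·e^(−3.4136) = 3.4419 + 0.032922 = 3.4748.
⟨E⟩ = Σ Eᵢ gᵢe^(−Eᵢ/kT) / Z = (0.0287·3.4419 + 0.652·0.032922) / 3.4748 = 0.0346 eV.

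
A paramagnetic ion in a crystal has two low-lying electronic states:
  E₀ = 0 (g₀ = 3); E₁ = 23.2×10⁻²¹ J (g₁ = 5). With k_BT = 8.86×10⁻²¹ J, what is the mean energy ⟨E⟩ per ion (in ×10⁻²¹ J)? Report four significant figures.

Eᵢ/kT = 0, 2.61851.
Z = Σ gᵢe^(−Eᵢ/kT) = 3·e^(−0) + 5·e^(−2.61851) = 3.00000 + 0.364557 = 3.36456.
⟨E⟩ = Σ Eᵢ gᵢe^(−Eᵢ/kT) / Z = (0·3.00000 + 23.2·0.364557) / 3.36456 = 2.514 ×10⁻²¹ J.

2.514 ×10⁻²¹ J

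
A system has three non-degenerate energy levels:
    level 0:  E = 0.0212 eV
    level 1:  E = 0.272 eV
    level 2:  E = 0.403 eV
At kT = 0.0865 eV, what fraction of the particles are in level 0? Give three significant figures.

Eᵢ/kT = 0.24509, 3.1445, 4.6590.
Z = Σ e^(−Eᵢ/kT) = e^(−0.24509) + e^(−3.1445) + e^(−4.6590) = 0.78263 + 0.043088 + 0.0094759 = 0.83519.
P₀ = e^(−E₀/kT) / Z = 0.78263/0.83519 = 0.937.

0.937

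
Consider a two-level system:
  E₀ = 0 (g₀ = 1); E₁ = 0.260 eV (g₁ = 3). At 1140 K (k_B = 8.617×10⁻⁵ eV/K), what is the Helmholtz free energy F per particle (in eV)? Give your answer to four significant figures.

k_BT = 8.617×10⁻⁵ × 1140 K = 0.0982338 eV.
Eᵢ/kT = 0, 2.64675.
Z = Σ gᵢe^(−Eᵢ/kT) = 1·e^(−0) + 3·e^(−2.64675) = 1.00000 + 0.212644 = 1.21264.
F = −kT ln Z = −0.0982338 × ln(1.21264) = −0.0982338 × 0.192800 = -0.01894 eV.

-0.01894 eV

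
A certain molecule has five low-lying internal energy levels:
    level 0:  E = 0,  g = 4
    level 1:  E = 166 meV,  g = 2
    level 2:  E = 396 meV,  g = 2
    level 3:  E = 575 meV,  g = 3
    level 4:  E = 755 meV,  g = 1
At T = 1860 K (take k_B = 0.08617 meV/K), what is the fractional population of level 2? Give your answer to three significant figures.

k_BT = 0.08617 × 1860 K = 160.28 meV.
Eᵢ/kT = 0, 1.0357, 2.4707, 3.5875, 4.7105.
Z = Σ gᵢe^(−Eᵢ/kT) = 4·e^(−0) + 2·e^(−1.0357) + 2·e^(−2.4707) + 3·e^(−3.5875) + 1·e^(−4.7105) = 4.0000 + 0.70996 + 0.16905 + 0.083002 + 0.0090003 = 4.9710.
P₂ = g₂ e^(−E₂/kT) / Z = 0.16905/4.9710 = 0.0340.

0.0340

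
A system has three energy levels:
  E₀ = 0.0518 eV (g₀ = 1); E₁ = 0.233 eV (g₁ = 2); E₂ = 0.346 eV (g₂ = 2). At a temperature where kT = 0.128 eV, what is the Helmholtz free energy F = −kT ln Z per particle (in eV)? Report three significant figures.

Eᵢ/kT = 0.40469, 1.8203, 2.7031.
Z = Σ gᵢe^(−Eᵢ/kT) = 1·e^(−0.40469) + 2·e^(−1.8203) + 2·e^(−2.7031) = 0.66718 + 0.32395 + 0.13399 = 1.1251.
F = −kT ln Z = −0.128 × ln(1.1251) = −0.128 × 0.11787 = -0.0151 eV.

-0.0151 eV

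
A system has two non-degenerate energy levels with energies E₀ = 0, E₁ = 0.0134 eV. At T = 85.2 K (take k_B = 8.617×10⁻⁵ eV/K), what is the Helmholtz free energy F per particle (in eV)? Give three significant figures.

-0.00110 eV

k_BT = 8.617×10⁻⁵ × 85.2 K = 0.0073417 eV.
Eᵢ/kT = 0, 1.8252.
Z = Σ e^(−Eᵢ/kT) = e^(−0) + e^(−1.8252) = 1.0000 + 0.16119 = 1.1612.
F = −kT ln Z = −0.0073417 × ln(1.1612) = −0.0073417 × 0.14945 = -0.00110 eV.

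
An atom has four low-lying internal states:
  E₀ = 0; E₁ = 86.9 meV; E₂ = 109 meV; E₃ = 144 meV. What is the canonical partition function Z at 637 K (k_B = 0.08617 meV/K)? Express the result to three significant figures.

k_BT = 0.08617 × 637 K = 54.890 meV.
Eᵢ/kT = 0, 1.5832, 1.9858, 2.6234.
Z = Σ e^(−Eᵢ/kT) = e^(−0) + e^(−1.5832) + e^(−1.9858) + e^(−2.6234) = 1.0000 + 0.20532 + 0.13727 + 0.072556 = 1.4151.

Z = 1.42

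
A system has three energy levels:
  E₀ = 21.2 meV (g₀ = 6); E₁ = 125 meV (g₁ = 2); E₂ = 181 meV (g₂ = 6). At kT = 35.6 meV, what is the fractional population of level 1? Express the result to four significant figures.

0.01754

Eᵢ/kT = 0.595506, 3.51124, 5.08427.
Z = Σ gᵢe^(−Eᵢ/kT) = 6·e^(−0.595506) + 2·e^(−3.51124) + 6·e^(−5.08427) = 3.30770 + 0.0597197 + 0.0371604 = 3.40458.
P₁ = g₁ e^(−E₁/kT) / Z = 0.0597197/3.40458 = 0.01754.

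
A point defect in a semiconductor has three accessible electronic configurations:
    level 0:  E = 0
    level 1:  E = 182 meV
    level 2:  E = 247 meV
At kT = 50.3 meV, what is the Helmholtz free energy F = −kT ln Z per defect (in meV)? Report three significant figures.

-1.69 meV

Eᵢ/kT = 0, 3.6183, 4.9105.
Z = Σ e^(−Eᵢ/kT) = e^(−0) + e^(−3.6183) + e^(−4.9105) = 1.0000 + 0.026828 + 0.0073688 = 1.0342.
F = −kT ln Z = −50.3 × ln(1.0342) = −50.3 × 0.033628 = -1.69 meV.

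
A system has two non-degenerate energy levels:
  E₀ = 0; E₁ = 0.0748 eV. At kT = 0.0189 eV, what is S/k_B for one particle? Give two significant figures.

0.093

Eᵢ/kT = 0, 3.958.
Z = Σ e^(−Eᵢ/kT) = e^(−0) + e^(−3.958) = 1.000 + 0.01910 = 1.019.
⟨E⟩ = Σ EᵢPᵢ = 0.001402 eV.
S/k_B = ln Z + ⟨E⟩/kT = ln(1.019) + 0.001402/0.0189 = 0.01882 + 0.07418 = 0.093.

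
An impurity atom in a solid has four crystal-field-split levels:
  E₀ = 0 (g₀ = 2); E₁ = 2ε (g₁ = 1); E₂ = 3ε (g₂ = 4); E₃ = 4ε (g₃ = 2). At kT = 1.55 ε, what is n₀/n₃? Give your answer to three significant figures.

13.2

n₀/n₃ = (g₀/g₃) exp[−(E₀−E₃)/kT] = (2/2) × exp(−(-4ε)/(1.55ε)) = (2/2) × exp(2.5806) = 13.2.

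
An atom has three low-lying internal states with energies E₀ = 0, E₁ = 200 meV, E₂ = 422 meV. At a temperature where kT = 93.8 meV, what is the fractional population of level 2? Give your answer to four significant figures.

0.009844

Eᵢ/kT = 0, 2.13220, 4.49893.
Z = Σ e^(−Eᵢ/kT) = e^(−0) + e^(−2.13220) + e^(−4.49893) = 1.00000 + 0.118576 + 0.0111209 = 1.12970.
P₂ = e^(−E₂/kT) / Z = 0.0111209/1.12970 = 0.009844.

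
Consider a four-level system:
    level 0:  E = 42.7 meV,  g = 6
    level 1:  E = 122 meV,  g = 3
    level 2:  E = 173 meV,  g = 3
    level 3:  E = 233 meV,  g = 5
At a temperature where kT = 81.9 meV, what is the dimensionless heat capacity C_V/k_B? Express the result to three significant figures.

0.486

Eᵢ/kT = 0.52137, 1.4896, 2.1123, 2.8449.
Z = Σ gᵢe^(−Eᵢ/kT) = 6·e^(−0.52137) + 3·e^(−1.4896) + 3·e^(−2.1123) + 5·e^(−2.8449) = 3.5622 + 0.67639 + 0.36288 + 0.29070 = 4.8922.
⟨E⟩ = 74.637 meV, ⟨E²⟩ = 8831.4 meV².
C_V/k_B = (⟨E²⟩ − ⟨E⟩²)/(kT)² = (8831.4 − 5570.7)/6707.6 = 0.486.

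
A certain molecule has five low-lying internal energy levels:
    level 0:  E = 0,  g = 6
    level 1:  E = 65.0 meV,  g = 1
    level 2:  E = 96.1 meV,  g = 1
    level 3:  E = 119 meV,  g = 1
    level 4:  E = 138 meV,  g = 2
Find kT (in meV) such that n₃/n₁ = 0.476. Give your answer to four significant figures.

n₃/n₁ = (g₃/g₁) exp[−(E₃−E₁)/kT] = 0.476.
⇒ (E₃−E₁)/kT = ln((1/1)/0.476) = ln(2.10084) = 0.742337.
kT = 54.0 meV / 0.742337 = 72.74 meV.

72.74 meV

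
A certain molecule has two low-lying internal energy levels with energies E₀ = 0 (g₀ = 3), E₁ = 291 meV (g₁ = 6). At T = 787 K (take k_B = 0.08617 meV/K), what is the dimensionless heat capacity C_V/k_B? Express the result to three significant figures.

0.478

k_BT = 0.08617 × 787 K = 67.816 meV.
Eᵢ/kT = 0, 4.2910.
Z = Σ gᵢe^(−Eᵢ/kT) = 3·e^(−0) + 6·e^(−4.2910) = 3.0000 + 0.082147 = 3.0821.
⟨E⟩ = 7.7560 meV, ⟨E²⟩ = 2257.0 meV².
C_V/k_B = (⟨E²⟩ − ⟨E⟩²)/(kT)² = (2257.0 − 60.156)/4599.0 = 0.478.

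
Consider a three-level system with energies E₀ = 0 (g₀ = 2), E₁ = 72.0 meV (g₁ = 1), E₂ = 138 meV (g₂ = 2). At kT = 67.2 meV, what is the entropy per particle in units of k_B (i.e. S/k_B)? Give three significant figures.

Eᵢ/kT = 0, 1.0714, 2.0536.
Z = Σ gᵢe^(−Eᵢ/kT) = 2·e^(−0) + 1·e^(−1.0714) + 2·e^(−2.0536) = 2.0000 + 0.34253 + 0.25654 = 2.5991.
⟨E⟩ = Σ EᵢPᵢ = 23.110 meV.
S/k_B = ln Z + ⟨E⟩/kT = ln(2.5991) + 23.110/67.2 = 0.95517 + 0.34390 = 1.30.

1.30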